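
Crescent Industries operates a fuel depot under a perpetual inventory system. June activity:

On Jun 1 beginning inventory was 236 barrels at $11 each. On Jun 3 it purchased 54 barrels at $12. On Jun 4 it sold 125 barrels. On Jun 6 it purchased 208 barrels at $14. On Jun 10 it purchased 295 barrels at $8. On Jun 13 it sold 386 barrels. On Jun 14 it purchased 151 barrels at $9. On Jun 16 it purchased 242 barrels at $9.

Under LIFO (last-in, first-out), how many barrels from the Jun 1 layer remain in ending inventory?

Jun 4, 125 sold [LIFO — newest first]: 54 @ $12 + 71 @ $11 = $1,429
Jun 13, 386 sold [LIFO — newest first]: 295 @ $8 + 91 @ $14 = $3,634
Total COGS = $1,429 + $3,634 = $5,063
Ending inventory: 165 @ $11 + 117 @ $14 + 151 @ $9 + 242 @ $9 = $6,990
Check: goods available $12,053 = COGS $5,063 + ending $6,990

165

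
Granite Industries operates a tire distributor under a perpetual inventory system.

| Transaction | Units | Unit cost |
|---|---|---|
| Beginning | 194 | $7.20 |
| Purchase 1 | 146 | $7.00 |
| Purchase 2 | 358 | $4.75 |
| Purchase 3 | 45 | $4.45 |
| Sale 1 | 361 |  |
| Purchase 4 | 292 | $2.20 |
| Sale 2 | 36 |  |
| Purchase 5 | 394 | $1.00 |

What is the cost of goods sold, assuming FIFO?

COGS = $2,689.55

Sale 1 (361) [FIFO — oldest first]: 194 @ $7.20 + 146 @ $7.00 + 21 @ $4.75 = $2,518.55
Sale 2 (36) [FIFO — oldest first]: 36 @ $4.75 = $171.00
Total COGS = $2,518.55 + $171.00 = $2,689.55
Ending inventory: 301 @ $4.75 + 45 @ $4.45 + 292 @ $2.20 + 394 @ $1.00 = $2,666.40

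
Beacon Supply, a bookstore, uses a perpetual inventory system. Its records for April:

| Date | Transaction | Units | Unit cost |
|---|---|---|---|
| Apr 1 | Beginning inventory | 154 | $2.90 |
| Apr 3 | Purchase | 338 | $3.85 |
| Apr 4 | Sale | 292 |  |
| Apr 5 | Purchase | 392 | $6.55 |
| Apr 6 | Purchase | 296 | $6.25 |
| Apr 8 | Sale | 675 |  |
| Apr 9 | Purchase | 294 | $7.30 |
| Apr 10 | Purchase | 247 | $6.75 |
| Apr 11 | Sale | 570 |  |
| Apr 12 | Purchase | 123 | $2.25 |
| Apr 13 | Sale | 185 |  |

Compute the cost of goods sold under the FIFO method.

Apr 4, 292 sold [FIFO — oldest first]: 154 @ $2.90 + 138 @ $3.85 = $977.90
Apr 8, 675 sold [FIFO — oldest first]: 200 @ $3.85 + 392 @ $6.55 + 83 @ $6.25 = $3,856.35
Apr 11, 570 sold [FIFO — oldest first]: 213 @ $6.25 + 294 @ $7.30 + 63 @ $6.75 = $3,902.70
Apr 13, 185 sold [FIFO — oldest first]: 184 @ $6.75 + 1 @ $2.25 = $1,244.25
Total COGS = $977.90 + $3,856.35 + $3,902.70 + $1,244.25 = $9,981.20
Ending inventory: 122 @ $2.25 = $274.50

COGS = $9,981.20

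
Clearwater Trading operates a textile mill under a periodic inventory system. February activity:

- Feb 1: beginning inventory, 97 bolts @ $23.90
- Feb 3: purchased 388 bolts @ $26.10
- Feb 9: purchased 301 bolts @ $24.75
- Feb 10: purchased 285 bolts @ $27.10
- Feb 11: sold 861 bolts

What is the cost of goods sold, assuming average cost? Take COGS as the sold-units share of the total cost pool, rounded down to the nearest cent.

COGS = $22,202.98

Feb 11, sell 861: 861/1071 × $27,618.35 → $22,202.98
Ending inventory (cost pool remaining) = $5,415.37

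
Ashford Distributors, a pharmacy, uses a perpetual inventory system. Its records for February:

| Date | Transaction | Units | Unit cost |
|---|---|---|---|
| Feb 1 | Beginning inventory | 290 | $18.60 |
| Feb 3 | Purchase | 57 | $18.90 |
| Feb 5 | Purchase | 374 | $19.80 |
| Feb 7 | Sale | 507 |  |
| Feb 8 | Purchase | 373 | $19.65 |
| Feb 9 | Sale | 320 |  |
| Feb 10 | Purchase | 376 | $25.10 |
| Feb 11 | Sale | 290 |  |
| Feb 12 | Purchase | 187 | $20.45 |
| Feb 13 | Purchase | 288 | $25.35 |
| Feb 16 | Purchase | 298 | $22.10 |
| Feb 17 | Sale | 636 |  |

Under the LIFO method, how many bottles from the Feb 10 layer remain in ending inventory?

86

Feb 7, 507 sold [LIFO — newest first]: 374 @ $19.80 + 57 @ $18.90 + 76 @ $18.60 = $9,896.10
Feb 9, 320 sold [LIFO — newest first]: 320 @ $19.65 = $6,288.00
Feb 11, 290 sold [LIFO — newest first]: 290 @ $25.10 = $7,279.00
Feb 17, 636 sold [LIFO — newest first]: 298 @ $22.10 + 288 @ $25.35 + 50 @ $20.45 = $14,909.10
Total COGS = $9,896.10 + $6,288.00 + $7,279.00 + $14,909.10 = $38,372.20
Ending inventory: 214 @ $18.60 + 53 @ $19.65 + 86 @ $25.10 + 137 @ $20.45 = $9,982.10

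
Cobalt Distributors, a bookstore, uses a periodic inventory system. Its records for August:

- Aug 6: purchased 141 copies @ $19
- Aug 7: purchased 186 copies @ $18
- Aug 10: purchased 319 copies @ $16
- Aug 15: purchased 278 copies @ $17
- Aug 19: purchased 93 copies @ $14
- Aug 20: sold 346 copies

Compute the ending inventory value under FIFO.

Aug 20, 346 sold [FIFO — oldest first]: 141 @ $19 + 186 @ $18 + 19 @ $16 = $6,331
Ending inventory: 300 @ $16 + 278 @ $17 + 93 @ $14 = $10,828
Check: goods available $17,159 = COGS $6,331 + ending $10,828

Ending inventory = $10,828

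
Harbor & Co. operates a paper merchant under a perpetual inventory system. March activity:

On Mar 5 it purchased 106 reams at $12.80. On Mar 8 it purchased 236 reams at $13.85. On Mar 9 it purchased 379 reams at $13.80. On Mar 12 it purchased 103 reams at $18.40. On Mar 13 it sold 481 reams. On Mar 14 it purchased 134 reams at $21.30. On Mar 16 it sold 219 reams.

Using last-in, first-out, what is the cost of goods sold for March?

Mar 13, 481 sold [LIFO — newest first]: 103 @ $18.40 + 378 @ $13.80 = $7,111.60
Mar 16, 219 sold [LIFO — newest first]: 134 @ $21.30 + 1 @ $13.80 + 84 @ $13.85 = $4,031.40
Total COGS = $7,111.60 + $4,031.40 = $11,143.00
Ending inventory: 106 @ $12.80 + 152 @ $13.85 = $3,462.00

COGS = $11,143.00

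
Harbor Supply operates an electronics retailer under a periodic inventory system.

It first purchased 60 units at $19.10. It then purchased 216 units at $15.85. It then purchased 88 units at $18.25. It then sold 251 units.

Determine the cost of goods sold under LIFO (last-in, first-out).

COGS = $4,189.55

Sale 1 (251) [LIFO — newest first]: 88 @ $18.25 + 163 @ $15.85 = $4,189.55
Ending inventory: 60 @ $19.10 + 53 @ $15.85 = $1,986.05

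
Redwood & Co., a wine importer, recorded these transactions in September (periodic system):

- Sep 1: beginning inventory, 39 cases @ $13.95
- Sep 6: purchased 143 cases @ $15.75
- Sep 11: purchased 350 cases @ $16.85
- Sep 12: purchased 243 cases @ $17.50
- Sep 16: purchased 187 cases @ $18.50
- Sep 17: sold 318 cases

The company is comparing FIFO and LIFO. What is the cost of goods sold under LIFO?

FIFO COGS: 39 @ $13.95 + 143 @ $15.75 + 136 @ $16.85 = $5,087.90
LIFO COGS: 187 @ $18.50 + 131 @ $17.50 = $5,752.00

COGS = $5,752.00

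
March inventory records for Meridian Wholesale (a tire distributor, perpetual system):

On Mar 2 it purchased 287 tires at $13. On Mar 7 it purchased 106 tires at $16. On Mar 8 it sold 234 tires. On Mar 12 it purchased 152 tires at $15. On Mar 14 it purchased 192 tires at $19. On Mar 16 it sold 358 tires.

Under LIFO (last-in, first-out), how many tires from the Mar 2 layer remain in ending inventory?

145

Mar 8, 234 sold [LIFO — newest first]: 106 @ $16 + 128 @ $13 = $3,360
Mar 16, 358 sold [LIFO — newest first]: 192 @ $19 + 152 @ $15 + 14 @ $13 = $6,110
Total COGS = $3,360 + $6,110 = $9,470
Ending inventory: 145 @ $13 = $1,885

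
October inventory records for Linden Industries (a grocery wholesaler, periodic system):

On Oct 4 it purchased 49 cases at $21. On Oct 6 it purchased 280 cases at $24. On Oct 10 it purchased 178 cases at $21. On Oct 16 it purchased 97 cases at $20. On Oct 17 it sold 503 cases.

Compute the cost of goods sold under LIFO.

COGS = $11,150

Oct 17, 503 sold [LIFO — newest first]: 97 @ $20 + 178 @ $21 + 228 @ $24 = $11,150
Ending inventory: 49 @ $21 + 52 @ $24 = $2,277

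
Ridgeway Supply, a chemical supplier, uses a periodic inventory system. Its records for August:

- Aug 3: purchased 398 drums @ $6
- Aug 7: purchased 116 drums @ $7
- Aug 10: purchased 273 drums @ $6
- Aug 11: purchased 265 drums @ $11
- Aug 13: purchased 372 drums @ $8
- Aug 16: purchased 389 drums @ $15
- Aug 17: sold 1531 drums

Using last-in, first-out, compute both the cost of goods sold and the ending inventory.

Aug 17, 1531 sold [LIFO — newest first]: 389 @ $15 + 372 @ $8 + 265 @ $11 + 273 @ $6 + 116 @ $7 + 116 @ $6 = $14,872
Ending inventory: 282 @ $6 = $1,692

COGS = $14,872; ending inventory = $1,692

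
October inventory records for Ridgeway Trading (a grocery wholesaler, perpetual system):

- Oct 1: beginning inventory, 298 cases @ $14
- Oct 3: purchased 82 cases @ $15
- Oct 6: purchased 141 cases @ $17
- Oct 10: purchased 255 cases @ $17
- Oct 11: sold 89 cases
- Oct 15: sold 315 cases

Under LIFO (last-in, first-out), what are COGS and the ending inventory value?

Oct 11, 89 sold [LIFO — newest first]: 89 @ $17 = $1,513
Oct 15, 315 sold [LIFO — newest first]: 166 @ $17 + 141 @ $17 + 8 @ $15 = $5,339
Total COGS = $1,513 + $5,339 = $6,852
Ending inventory: 298 @ $14 + 74 @ $15 = $5,282
Check: goods available $12,134 = COGS $6,852 + ending $5,282

COGS = $6,852; ending inventory = $5,282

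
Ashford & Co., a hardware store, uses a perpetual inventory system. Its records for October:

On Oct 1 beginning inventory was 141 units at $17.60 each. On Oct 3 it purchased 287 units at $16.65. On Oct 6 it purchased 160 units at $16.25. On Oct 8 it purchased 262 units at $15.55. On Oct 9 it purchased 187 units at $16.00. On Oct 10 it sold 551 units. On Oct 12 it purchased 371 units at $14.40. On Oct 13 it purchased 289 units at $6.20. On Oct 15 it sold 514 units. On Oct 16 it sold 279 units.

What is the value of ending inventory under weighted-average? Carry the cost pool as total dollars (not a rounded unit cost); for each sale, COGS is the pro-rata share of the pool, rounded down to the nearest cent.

After Oct 1: 141 on hand, pool $2,481.60 (≈ $17.6000 each)
After Oct 3: 428 on hand, pool $7,260.15 (≈ $16.9630 each)
After Oct 6: 588 on hand, pool $9,860.15 (≈ $16.7690 each)
After Oct 8: 850 on hand, pool $13,934.25 (≈ $16.3932 each)
After Oct 9: 1037 on hand, pool $16,926.25 (≈ $16.3223 each)
Oct 10, sell 551: 551/1037 × $16,926.25 → $8,993.60
After Oct 12: 857 on hand, pool $13,275.05 (≈ $15.4901 each)
After Oct 13: 1146 on hand, pool $15,066.85 (≈ $13.1473 each)
Oct 15, sell 514: 514/1146 × $15,066.85 → $6,757.73
Oct 16, sell 279: 279/632 × $8,309.12 → $3,668.10
Total COGS = $8,993.60 + $6,757.73 + $3,668.10 = $19,419.43
Ending inventory (cost pool remaining) = $4,641.02
Check: goods available $24,060.45 = COGS $19,419.43 + ending $4,641.02

Ending inventory = $4,641.02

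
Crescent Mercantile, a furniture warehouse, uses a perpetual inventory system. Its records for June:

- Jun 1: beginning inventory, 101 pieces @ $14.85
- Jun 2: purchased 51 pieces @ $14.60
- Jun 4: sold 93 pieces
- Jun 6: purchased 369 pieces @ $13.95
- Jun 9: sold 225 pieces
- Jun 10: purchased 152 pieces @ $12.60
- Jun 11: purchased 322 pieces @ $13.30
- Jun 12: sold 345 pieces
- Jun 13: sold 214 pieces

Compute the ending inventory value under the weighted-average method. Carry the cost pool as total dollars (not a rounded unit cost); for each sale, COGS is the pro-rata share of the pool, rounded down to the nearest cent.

Ending inventory = $1,577.84

After Jun 1: 101 on hand, pool $1,499.85 (≈ $14.8500 each)
After Jun 2: 152 on hand, pool $2,244.45 (≈ $14.7661 each)
Jun 4, sell 93: 93/152 × $2,244.45 → $1,373.24
After Jun 6: 428 on hand, pool $6,018.76 (≈ $14.0625 each)
Jun 9, sell 225: 225/428 × $6,018.76 → $3,164.06
After Jun 10: 355 on hand, pool $4,769.90 (≈ $13.4363 each)
After Jun 11: 677 on hand, pool $9,052.50 (≈ $13.3715 each)
Jun 12, sell 345: 345/677 × $9,052.50 → $4,613.16
Jun 13, sell 214: 214/332 × $4,439.34 → $2,861.50
Total COGS = $1,373.24 + $3,164.06 + $4,613.16 + $2,861.50 = $12,011.96
Ending inventory (cost pool remaining) = $1,577.84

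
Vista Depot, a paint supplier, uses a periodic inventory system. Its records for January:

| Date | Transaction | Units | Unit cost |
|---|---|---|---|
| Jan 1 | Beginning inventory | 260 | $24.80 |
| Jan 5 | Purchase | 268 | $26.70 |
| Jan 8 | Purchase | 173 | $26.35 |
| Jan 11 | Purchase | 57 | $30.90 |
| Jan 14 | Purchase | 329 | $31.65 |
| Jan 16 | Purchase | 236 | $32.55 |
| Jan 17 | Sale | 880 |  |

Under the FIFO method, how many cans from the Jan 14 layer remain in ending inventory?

207

Jan 17, 880 sold [FIFO — oldest first]: 260 @ $24.80 + 268 @ $26.70 + 173 @ $26.35 + 57 @ $30.90 + 122 @ $31.65 = $23,784.75
Ending inventory: 207 @ $31.65 + 236 @ $32.55 = $14,233.35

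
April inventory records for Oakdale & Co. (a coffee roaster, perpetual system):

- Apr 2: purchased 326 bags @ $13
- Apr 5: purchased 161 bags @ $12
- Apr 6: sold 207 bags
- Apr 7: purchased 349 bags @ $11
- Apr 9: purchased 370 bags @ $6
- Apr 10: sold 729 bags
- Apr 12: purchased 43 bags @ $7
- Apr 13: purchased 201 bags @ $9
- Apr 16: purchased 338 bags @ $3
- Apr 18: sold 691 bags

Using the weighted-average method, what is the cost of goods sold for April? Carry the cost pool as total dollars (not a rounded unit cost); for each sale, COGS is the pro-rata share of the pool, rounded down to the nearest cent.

COGS = $14,272.04

After Apr 2: 326 on hand, pool $4,238.00 (≈ $13.0000 each)
After Apr 5: 487 on hand, pool $6,170.00 (≈ $12.6694 each)
Apr 6, sell 207: 207/487 × $6,170.00 → $2,622.56
After Apr 7: 629 on hand, pool $7,386.44 (≈ $11.7431 each)
After Apr 9: 999 on hand, pool $9,606.44 (≈ $9.6161 each)
Apr 10, sell 729: 729/999 × $9,606.44 → $7,010.10
After Apr 12: 313 on hand, pool $2,897.34 (≈ $9.2567 each)
After Apr 13: 514 on hand, pool $4,706.34 (≈ $9.1563 each)
After Apr 16: 852 on hand, pool $5,720.34 (≈ $6.7140 each)
Apr 18, sell 691: 691/852 × $5,720.34 → $4,639.38
Total COGS = $2,622.56 + $7,010.10 + $4,639.38 = $14,272.04
Ending inventory (cost pool remaining) = $1,080.96
Check: goods available $15,353.00 = COGS $14,272.04 + ending $1,080.96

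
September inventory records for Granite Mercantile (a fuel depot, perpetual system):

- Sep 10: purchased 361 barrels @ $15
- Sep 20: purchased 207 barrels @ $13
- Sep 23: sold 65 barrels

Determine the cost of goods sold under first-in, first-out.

COGS = $975

Sep 23, 65 sold [FIFO — oldest first]: 65 @ $15 = $975
Ending inventory: 296 @ $15 + 207 @ $13 = $7,131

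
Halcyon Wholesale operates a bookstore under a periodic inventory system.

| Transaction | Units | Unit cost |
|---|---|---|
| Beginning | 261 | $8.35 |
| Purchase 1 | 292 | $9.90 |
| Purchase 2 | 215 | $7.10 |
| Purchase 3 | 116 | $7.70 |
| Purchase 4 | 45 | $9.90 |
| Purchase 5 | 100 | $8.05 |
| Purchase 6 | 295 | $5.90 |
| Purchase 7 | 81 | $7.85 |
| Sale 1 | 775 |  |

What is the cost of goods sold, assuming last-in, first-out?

COGS = $5,499.85

Sale 1 (775) [LIFO — newest first]: 81 @ $7.85 + 295 @ $5.90 + 100 @ $8.05 + 45 @ $9.90 + 116 @ $7.70 + 138 @ $7.10 = $5,499.85
Ending inventory: 261 @ $8.35 + 292 @ $9.90 + 77 @ $7.10 = $5,616.85
Check: goods available $11,116.70 = COGS $5,499.85 + ending $5,616.85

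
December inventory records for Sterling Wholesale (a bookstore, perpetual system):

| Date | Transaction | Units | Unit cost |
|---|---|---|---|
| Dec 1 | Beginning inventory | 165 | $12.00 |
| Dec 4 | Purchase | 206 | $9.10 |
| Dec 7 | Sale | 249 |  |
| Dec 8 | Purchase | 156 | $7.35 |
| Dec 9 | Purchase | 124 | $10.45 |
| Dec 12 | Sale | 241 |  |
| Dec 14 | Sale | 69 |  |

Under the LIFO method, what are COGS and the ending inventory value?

COGS = $5,193.00; ending inventory = $1,104.00

Dec 7, 249 sold [LIFO — newest first]: 206 @ $9.10 + 43 @ $12.00 = $2,390.60
Dec 12, 241 sold [LIFO — newest first]: 124 @ $10.45 + 117 @ $7.35 = $2,155.75
Dec 14, 69 sold [LIFO — newest first]: 39 @ $7.35 + 30 @ $12.00 = $646.65
Total COGS = $2,390.60 + $2,155.75 + $646.65 = $5,193.00
Ending inventory: 92 @ $12.00 = $1,104.00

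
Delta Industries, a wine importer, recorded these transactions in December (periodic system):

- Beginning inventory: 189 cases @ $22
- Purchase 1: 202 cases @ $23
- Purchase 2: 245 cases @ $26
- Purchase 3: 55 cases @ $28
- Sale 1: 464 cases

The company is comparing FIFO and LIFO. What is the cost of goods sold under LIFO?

FIFO COGS: 189 @ $22 + 202 @ $23 + 73 @ $26 = $10,702
LIFO COGS: 55 @ $28 + 245 @ $26 + 164 @ $23 = $11,682

COGS = $11,682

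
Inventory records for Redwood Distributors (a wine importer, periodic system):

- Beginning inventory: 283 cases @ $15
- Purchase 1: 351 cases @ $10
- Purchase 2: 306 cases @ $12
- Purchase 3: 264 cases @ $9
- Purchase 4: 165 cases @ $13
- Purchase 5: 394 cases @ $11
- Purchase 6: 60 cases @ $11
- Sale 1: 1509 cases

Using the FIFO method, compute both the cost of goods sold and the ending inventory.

COGS = $17,488; ending inventory = $3,454

Sale 1 (1509) [FIFO — oldest first]: 283 @ $15 + 351 @ $10 + 306 @ $12 + 264 @ $9 + 165 @ $13 + 140 @ $11 = $17,488
Ending inventory: 254 @ $11 + 60 @ $11 = $3,454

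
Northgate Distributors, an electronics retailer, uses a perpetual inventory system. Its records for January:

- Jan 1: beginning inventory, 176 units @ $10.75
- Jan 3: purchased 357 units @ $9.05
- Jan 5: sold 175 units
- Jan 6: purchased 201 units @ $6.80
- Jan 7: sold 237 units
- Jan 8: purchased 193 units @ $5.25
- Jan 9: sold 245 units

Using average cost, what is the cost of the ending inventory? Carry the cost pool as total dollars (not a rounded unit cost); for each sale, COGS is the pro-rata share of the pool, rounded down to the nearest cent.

After Jan 1: 176 on hand, pool $1,892.00 (≈ $10.7500 each)
After Jan 3: 533 on hand, pool $5,122.85 (≈ $9.6114 each)
Jan 5, sell 175: 175/533 × $5,122.85 → $1,681.98
After Jan 6: 559 on hand, pool $4,807.67 (≈ $8.6005 each)
Jan 7, sell 237: 237/559 × $4,807.67 → $2,038.31
After Jan 8: 515 on hand, pool $3,782.61 (≈ $7.3449 each)
Jan 9, sell 245: 245/515 × $3,782.61 → $1,799.49
Total COGS = $1,681.98 + $2,038.31 + $1,799.49 = $5,519.78
Ending inventory (cost pool remaining) = $1,983.12
Check: goods available $7,502.90 = COGS $5,519.78 + ending $1,983.12

Ending inventory = $1,983.12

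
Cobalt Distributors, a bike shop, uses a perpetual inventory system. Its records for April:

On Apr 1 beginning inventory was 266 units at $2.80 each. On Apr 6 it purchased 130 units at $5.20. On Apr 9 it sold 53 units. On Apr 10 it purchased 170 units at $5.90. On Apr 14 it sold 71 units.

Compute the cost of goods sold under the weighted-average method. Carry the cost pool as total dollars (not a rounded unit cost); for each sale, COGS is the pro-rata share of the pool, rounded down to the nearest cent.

After Apr 1: 266 on hand, pool $744.80 (≈ $2.8000 each)
After Apr 6: 396 on hand, pool $1,420.80 (≈ $3.5879 each)
Apr 9, sell 53: 53/396 × $1,420.80 → $190.15
After Apr 10: 513 on hand, pool $2,233.65 (≈ $4.3541 each)
Apr 14, sell 71: 71/513 × $2,233.65 → $309.14
Total COGS = $190.15 + $309.14 = $499.29
Ending inventory (cost pool remaining) = $1,924.51

COGS = $499.29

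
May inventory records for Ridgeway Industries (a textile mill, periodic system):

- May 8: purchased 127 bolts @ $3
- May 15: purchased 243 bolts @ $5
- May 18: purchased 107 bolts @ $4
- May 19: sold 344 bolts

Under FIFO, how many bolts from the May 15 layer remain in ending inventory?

26

May 19, 344 sold [FIFO — oldest first]: 127 @ $3 + 217 @ $5 = $1,466
Ending inventory: 26 @ $5 + 107 @ $4 = $558
Check: goods available $2,024 = COGS $1,466 + ending $558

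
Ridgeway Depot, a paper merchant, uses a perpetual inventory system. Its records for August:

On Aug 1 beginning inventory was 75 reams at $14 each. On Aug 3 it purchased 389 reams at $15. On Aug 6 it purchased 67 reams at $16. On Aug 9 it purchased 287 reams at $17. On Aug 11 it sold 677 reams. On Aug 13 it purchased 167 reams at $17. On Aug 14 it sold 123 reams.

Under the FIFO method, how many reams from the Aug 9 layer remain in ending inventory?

Aug 11, 677 sold [FIFO — oldest first]: 75 @ $14 + 389 @ $15 + 67 @ $16 + 146 @ $17 = $10,439
Aug 14, 123 sold [FIFO — oldest first]: 123 @ $17 = $2,091
Total COGS = $10,439 + $2,091 = $12,530
Ending inventory: 18 @ $17 + 167 @ $17 = $3,145

18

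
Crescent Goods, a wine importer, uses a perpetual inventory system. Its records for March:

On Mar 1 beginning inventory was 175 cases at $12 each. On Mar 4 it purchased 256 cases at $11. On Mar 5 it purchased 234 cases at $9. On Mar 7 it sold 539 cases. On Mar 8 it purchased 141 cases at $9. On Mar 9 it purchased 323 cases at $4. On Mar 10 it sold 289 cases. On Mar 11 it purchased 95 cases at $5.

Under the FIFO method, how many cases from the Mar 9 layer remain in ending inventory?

301

Mar 7, 539 sold [FIFO — oldest first]: 175 @ $12 + 256 @ $11 + 108 @ $9 = $5,888
Mar 10, 289 sold [FIFO — oldest first]: 126 @ $9 + 141 @ $9 + 22 @ $4 = $2,491
Total COGS = $5,888 + $2,491 = $8,379
Ending inventory: 301 @ $4 + 95 @ $5 = $1,679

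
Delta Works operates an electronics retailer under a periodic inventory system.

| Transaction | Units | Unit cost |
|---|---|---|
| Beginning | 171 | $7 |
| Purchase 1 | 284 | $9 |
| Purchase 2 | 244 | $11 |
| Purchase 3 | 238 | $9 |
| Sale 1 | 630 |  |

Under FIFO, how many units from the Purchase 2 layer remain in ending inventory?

69

Sale 1 (630) [FIFO — oldest first]: 171 @ $7 + 284 @ $9 + 175 @ $11 = $5,678
Ending inventory: 69 @ $11 + 238 @ $9 = $2,901
Check: goods available $8,579 = COGS $5,678 + ending $2,901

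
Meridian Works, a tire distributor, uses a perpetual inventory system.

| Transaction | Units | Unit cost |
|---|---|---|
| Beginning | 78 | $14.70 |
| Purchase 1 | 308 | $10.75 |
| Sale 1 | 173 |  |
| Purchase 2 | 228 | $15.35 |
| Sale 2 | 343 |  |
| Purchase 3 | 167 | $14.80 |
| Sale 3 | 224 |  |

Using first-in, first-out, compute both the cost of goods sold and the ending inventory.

Sale 1 (173) [FIFO — oldest first]: 78 @ $14.70 + 95 @ $10.75 = $2,167.85
Sale 2 (343) [FIFO — oldest first]: 213 @ $10.75 + 130 @ $15.35 = $4,285.25
Sale 3 (224) [FIFO — oldest first]: 98 @ $15.35 + 126 @ $14.80 = $3,369.10
Total COGS = $2,167.85 + $4,285.25 + $3,369.10 = $9,822.20
Ending inventory: 41 @ $14.80 = $606.80

COGS = $9,822.20; ending inventory = $606.80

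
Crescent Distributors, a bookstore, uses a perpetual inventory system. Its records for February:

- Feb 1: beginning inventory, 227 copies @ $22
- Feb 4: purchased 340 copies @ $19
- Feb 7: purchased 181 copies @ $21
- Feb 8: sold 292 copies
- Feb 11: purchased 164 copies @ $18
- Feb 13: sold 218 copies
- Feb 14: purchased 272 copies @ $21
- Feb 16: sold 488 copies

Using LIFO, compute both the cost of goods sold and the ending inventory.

COGS = $19,827; ending inventory = $4,092

Feb 8, 292 sold [LIFO — newest first]: 181 @ $21 + 111 @ $19 = $5,910
Feb 13, 218 sold [LIFO — newest first]: 164 @ $18 + 54 @ $19 = $3,978
Feb 16, 488 sold [LIFO — newest first]: 272 @ $21 + 175 @ $19 + 41 @ $22 = $9,939
Total COGS = $5,910 + $3,978 + $9,939 = $19,827
Ending inventory: 186 @ $22 = $4,092
Check: goods available $23,919 = COGS $19,827 + ending $4,092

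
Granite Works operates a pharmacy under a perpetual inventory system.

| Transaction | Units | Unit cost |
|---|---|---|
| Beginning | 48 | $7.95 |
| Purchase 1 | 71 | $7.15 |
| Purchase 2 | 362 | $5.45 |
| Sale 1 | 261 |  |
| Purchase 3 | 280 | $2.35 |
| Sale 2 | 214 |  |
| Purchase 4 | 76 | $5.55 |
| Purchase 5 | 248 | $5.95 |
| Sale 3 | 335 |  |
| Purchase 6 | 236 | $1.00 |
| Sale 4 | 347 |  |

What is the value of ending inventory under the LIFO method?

Ending inventory = $1,134.50

Sale 1 (261) [LIFO — newest first]: 261 @ $5.45 = $1,422.45
Sale 2 (214) [LIFO — newest first]: 214 @ $2.35 = $502.90
Sale 3 (335) [LIFO — newest first]: 248 @ $5.95 + 76 @ $5.55 + 11 @ $2.35 = $1,923.25
Sale 4 (347) [LIFO — newest first]: 236 @ $1.00 + 55 @ $2.35 + 56 @ $5.45 = $670.45
Total COGS = $1,422.45 + $502.90 + $1,923.25 + $670.45 = $4,519.05
Ending inventory: 48 @ $7.95 + 71 @ $7.15 + 45 @ $5.45 = $1,134.50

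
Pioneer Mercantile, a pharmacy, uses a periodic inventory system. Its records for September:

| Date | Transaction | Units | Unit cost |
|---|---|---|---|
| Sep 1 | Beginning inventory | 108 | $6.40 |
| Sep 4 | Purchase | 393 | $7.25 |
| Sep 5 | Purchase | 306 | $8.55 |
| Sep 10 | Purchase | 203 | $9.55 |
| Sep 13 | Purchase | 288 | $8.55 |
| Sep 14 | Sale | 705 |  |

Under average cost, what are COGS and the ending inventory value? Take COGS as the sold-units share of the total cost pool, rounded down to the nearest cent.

COGS = $5,734.39; ending inventory = $4,823.41

Sep 14, sell 705: 705/1298 × $10,557.80 → $5,734.39
Ending inventory (cost pool remaining) = $4,823.41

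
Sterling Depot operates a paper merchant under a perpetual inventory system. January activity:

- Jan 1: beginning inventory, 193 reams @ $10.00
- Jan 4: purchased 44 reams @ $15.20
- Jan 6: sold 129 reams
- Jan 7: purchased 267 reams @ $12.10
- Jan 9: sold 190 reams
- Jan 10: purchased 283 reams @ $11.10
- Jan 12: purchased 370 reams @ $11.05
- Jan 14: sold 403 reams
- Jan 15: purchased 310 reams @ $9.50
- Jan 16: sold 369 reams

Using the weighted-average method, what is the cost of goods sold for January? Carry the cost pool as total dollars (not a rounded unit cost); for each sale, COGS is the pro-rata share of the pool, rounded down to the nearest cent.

After Jan 1: 193 on hand, pool $1,930.00 (≈ $10.0000 each)
After Jan 4: 237 on hand, pool $2,598.80 (≈ $10.9654 each)
Jan 6, sell 129: 129/237 × $2,598.80 → $1,414.53
After Jan 7: 375 on hand, pool $4,414.97 (≈ $11.7733 each)
Jan 9, sell 190: 190/375 × $4,414.97 → $2,236.91
After Jan 10: 468 on hand, pool $5,319.36 (≈ $11.3662 each)
After Jan 12: 838 on hand, pool $9,407.86 (≈ $11.2266 each)
Jan 14, sell 403: 403/838 × $9,407.86 → $4,524.30
After Jan 15: 745 on hand, pool $7,828.56 (≈ $10.5081 each)
Jan 16, sell 369: 369/745 × $7,828.56 → $3,877.50
Total COGS = $1,414.53 + $2,236.91 + $4,524.30 + $3,877.50 = $12,053.24
Ending inventory (cost pool remaining) = $3,951.06

COGS = $12,053.24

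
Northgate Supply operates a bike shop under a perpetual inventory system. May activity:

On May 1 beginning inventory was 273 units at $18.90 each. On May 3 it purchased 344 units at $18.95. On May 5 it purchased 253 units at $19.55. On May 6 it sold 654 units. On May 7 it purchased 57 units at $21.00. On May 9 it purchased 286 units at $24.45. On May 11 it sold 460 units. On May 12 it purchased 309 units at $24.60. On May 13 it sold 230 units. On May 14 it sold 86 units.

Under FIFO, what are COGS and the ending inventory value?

COGS = $30,152.55; ending inventory = $2,263.20

May 6, 654 sold [FIFO — oldest first]: 273 @ $18.90 + 344 @ $18.95 + 37 @ $19.55 = $12,401.85
May 11, 460 sold [FIFO — oldest first]: 216 @ $19.55 + 57 @ $21.00 + 187 @ $24.45 = $9,991.95
May 13, 230 sold [FIFO — oldest first]: 99 @ $24.45 + 131 @ $24.60 = $5,643.15
May 14, 86 sold [FIFO — oldest first]: 86 @ $24.60 = $2,115.60
Total COGS = $12,401.85 + $9,991.95 + $5,643.15 + $2,115.60 = $30,152.55
Ending inventory: 92 @ $24.60 = $2,263.20
Check: goods available $32,415.75 = COGS $30,152.55 + ending $2,263.20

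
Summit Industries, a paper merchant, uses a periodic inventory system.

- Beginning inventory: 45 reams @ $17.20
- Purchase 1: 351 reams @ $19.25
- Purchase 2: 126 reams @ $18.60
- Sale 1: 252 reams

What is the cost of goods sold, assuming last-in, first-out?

COGS = $4,769.10

Sale 1 (252) [LIFO — newest first]: 126 @ $18.60 + 126 @ $19.25 = $4,769.10
Ending inventory: 45 @ $17.20 + 225 @ $19.25 = $5,105.25
Check: goods available $9,874.35 = COGS $4,769.10 + ending $5,105.25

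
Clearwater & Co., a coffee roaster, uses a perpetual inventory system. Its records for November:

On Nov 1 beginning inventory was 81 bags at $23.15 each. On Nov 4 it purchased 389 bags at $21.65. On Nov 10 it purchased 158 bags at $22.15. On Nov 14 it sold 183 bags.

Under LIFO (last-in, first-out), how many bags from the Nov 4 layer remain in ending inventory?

364

Nov 14, 183 sold [LIFO — newest first]: 158 @ $22.15 + 25 @ $21.65 = $4,040.95
Ending inventory: 81 @ $23.15 + 364 @ $21.65 = $9,755.75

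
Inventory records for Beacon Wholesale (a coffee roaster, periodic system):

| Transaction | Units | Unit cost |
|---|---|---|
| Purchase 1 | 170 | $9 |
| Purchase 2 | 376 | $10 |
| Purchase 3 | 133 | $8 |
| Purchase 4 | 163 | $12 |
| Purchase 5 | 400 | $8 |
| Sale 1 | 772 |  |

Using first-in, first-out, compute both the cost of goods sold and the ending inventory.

COGS = $7,470; ending inventory = $4,040

Sale 1 (772) [FIFO — oldest first]: 170 @ $9 + 376 @ $10 + 133 @ $8 + 93 @ $12 = $7,470
Ending inventory: 70 @ $12 + 400 @ $8 = $4,040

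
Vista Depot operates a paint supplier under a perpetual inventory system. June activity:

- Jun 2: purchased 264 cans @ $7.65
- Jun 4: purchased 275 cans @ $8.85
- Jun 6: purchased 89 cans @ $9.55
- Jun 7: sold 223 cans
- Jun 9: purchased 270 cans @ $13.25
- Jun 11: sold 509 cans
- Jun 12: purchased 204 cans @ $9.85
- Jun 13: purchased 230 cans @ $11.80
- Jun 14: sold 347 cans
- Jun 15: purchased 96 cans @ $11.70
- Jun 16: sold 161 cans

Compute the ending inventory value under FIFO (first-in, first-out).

Jun 7, 223 sold [FIFO — oldest first]: 223 @ $7.65 = $1,705.95
Jun 11, 509 sold [FIFO — oldest first]: 41 @ $7.65 + 275 @ $8.85 + 89 @ $9.55 + 104 @ $13.25 = $4,975.35
Jun 14, 347 sold [FIFO — oldest first]: 166 @ $13.25 + 181 @ $9.85 = $3,982.35
Jun 16, 161 sold [FIFO — oldest first]: 23 @ $9.85 + 138 @ $11.80 = $1,854.95
Total COGS = $1,705.95 + $4,975.35 + $3,982.35 + $1,854.95 = $12,518.60
Ending inventory: 92 @ $11.80 + 96 @ $11.70 = $2,208.80

Ending inventory = $2,208.80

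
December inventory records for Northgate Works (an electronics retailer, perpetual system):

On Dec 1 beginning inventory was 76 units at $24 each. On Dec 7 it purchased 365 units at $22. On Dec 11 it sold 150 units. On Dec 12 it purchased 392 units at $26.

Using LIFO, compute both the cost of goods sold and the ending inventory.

COGS = $3,300; ending inventory = $16,746

Dec 11, 150 sold [LIFO — newest first]: 150 @ $22 = $3,300
Ending inventory: 76 @ $24 + 215 @ $22 + 392 @ $26 = $16,746
Check: goods available $20,046 = COGS $3,300 + ending $16,746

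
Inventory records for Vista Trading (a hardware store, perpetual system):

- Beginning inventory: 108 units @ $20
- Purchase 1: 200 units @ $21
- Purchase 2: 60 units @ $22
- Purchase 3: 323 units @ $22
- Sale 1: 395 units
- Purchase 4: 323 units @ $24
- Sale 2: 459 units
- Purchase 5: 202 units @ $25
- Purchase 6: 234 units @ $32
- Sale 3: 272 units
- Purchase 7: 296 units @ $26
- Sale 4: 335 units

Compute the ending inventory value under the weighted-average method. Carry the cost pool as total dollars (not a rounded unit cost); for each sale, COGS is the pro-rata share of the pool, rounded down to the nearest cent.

Ending inventory = $7,580.66

After Beginning: 108 on hand, pool $2,160.00 (≈ $20.0000 each)
After Purchase 1: 308 on hand, pool $6,360.00 (≈ $20.6494 each)
After Purchase 2: 368 on hand, pool $7,680.00 (≈ $20.8696 each)
After Purchase 3: 691 on hand, pool $14,786.00 (≈ $21.3980 each)
Sale 1, sell 395: 395/691 × $14,786.00 → $8,452.19
After Purchase 4: 619 on hand, pool $14,085.81 (≈ $22.7558 each)
Sale 2, sell 459: 459/619 × $14,085.81 → $10,444.88
After Purchase 5: 362 on hand, pool $8,690.93 (≈ $24.0081 each)
After Purchase 6: 596 on hand, pool $16,178.93 (≈ $27.1459 each)
Sale 3, sell 272: 272/596 × $16,178.93 → $7,383.67
After Purchase 7: 620 on hand, pool $16,491.26 (≈ $26.5988 each)
Sale 4, sell 335: 335/620 × $16,491.26 → $8,910.60
Total COGS = $8,452.19 + $10,444.88 + $7,383.67 + $8,910.60 = $35,191.34
Ending inventory (cost pool remaining) = $7,580.66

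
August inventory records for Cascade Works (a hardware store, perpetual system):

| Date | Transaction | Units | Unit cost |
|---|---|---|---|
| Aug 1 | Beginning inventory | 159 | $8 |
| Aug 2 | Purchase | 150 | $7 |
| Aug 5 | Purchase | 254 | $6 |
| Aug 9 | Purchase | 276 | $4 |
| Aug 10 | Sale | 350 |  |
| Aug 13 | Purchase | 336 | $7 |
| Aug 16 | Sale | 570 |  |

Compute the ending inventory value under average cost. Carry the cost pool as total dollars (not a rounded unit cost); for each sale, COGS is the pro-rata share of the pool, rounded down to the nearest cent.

After Aug 1: 159 on hand, pool $1,272.00 (≈ $8.0000 each)
After Aug 2: 309 on hand, pool $2,322.00 (≈ $7.5146 each)
After Aug 5: 563 on hand, pool $3,846.00 (≈ $6.8313 each)
After Aug 9: 839 on hand, pool $4,950.00 (≈ $5.8999 each)
Aug 10, sell 350: 350/839 × $4,950.00 → $2,064.95
After Aug 13: 825 on hand, pool $5,237.05 (≈ $6.3479 each)
Aug 16, sell 570: 570/825 × $5,237.05 → $3,618.32
Total COGS = $2,064.95 + $3,618.32 = $5,683.27
Ending inventory (cost pool remaining) = $1,618.73

Ending inventory = $1,618.73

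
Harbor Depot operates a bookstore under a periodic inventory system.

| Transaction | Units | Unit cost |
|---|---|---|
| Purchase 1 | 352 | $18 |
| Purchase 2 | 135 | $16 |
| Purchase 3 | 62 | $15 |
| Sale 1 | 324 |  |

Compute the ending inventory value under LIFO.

Sale 1 (324) [LIFO — newest first]: 62 @ $15 + 135 @ $16 + 127 @ $18 = $5,376
Ending inventory: 225 @ $18 = $4,050

Ending inventory = $4,050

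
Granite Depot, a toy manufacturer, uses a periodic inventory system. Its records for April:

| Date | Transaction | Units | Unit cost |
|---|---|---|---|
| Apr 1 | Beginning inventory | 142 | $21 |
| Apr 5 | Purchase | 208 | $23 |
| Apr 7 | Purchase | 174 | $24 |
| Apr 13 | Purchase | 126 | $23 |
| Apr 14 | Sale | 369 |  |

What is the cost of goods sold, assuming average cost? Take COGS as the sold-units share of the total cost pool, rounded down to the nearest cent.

COGS = $8,424.55

Apr 14, sell 369: 369/650 × $14,840.00 → $8,424.55
Ending inventory (cost pool remaining) = $6,415.45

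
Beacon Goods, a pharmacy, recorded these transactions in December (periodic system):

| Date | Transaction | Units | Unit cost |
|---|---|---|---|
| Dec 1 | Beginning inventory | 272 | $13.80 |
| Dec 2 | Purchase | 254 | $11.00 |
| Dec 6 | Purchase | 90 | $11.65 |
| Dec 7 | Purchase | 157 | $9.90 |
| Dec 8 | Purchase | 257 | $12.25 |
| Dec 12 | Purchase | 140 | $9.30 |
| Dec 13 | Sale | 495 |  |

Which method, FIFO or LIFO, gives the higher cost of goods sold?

FIFO COGS: 272 @ $13.80 + 223 @ $11.00 = $6,206.60
LIFO COGS: 140 @ $9.30 + 257 @ $12.25 + 98 @ $9.90 = $5,420.45

FIFO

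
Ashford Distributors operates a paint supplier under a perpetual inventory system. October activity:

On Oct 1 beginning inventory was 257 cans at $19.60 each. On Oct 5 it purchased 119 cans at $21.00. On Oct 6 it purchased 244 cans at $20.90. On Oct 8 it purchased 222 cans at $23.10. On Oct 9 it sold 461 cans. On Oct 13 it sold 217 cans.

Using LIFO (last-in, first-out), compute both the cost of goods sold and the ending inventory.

COGS = $14,549.60; ending inventory = $3,214.40

Oct 9, 461 sold [LIFO — newest first]: 222 @ $23.10 + 239 @ $20.90 = $10,123.30
Oct 13, 217 sold [LIFO — newest first]: 5 @ $20.90 + 119 @ $21.00 + 93 @ $19.60 = $4,426.30
Total COGS = $10,123.30 + $4,426.30 = $14,549.60
Ending inventory: 164 @ $19.60 = $3,214.40
Check: goods available $17,764.00 = COGS $14,549.60 + ending $3,214.40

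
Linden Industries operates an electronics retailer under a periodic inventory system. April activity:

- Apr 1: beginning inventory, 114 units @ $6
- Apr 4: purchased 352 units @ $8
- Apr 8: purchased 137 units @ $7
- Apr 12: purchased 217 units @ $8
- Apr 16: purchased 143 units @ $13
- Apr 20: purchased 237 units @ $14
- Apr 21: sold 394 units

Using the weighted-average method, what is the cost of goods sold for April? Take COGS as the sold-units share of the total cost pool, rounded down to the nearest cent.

Apr 21, sell 394: 394/1200 × $11,372.00 → $3,733.80
Ending inventory (cost pool remaining) = $7,638.20

COGS = $3,733.80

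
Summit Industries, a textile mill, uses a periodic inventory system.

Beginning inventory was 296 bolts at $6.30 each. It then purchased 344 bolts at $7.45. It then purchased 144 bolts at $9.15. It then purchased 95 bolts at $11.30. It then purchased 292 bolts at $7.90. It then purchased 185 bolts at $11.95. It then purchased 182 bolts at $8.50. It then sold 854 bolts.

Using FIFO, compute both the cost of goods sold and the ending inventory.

Sale 1 (854) [FIFO — oldest first]: 296 @ $6.30 + 344 @ $7.45 + 144 @ $9.15 + 70 @ $11.30 = $6,536.20
Ending inventory: 25 @ $11.30 + 292 @ $7.90 + 185 @ $11.95 + 182 @ $8.50 = $6,347.05
Check: goods available $12,883.25 = COGS $6,536.20 + ending $6,347.05

COGS = $6,536.20; ending inventory = $6,347.05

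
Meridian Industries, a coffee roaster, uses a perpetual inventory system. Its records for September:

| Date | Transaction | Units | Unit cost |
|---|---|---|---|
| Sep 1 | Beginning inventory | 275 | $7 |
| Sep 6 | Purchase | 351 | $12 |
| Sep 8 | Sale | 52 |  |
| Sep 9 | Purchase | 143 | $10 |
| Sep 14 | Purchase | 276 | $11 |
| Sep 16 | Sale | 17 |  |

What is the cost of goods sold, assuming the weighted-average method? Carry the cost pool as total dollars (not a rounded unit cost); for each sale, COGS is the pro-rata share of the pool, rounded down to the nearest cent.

COGS = $682.57

After Sep 1: 275 on hand, pool $1,925.00 (≈ $7.0000 each)
After Sep 6: 626 on hand, pool $6,137.00 (≈ $9.8035 each)
Sep 8, sell 52: 52/626 × $6,137.00 → $509.78
After Sep 9: 717 on hand, pool $7,057.22 (≈ $9.8427 each)
After Sep 14: 993 on hand, pool $10,093.22 (≈ $10.1644 each)
Sep 16, sell 17: 17/993 × $10,093.22 → $172.79
Total COGS = $509.78 + $172.79 = $682.57
Ending inventory (cost pool remaining) = $9,920.43
Check: goods available $10,603.00 = COGS $682.57 + ending $9,920.43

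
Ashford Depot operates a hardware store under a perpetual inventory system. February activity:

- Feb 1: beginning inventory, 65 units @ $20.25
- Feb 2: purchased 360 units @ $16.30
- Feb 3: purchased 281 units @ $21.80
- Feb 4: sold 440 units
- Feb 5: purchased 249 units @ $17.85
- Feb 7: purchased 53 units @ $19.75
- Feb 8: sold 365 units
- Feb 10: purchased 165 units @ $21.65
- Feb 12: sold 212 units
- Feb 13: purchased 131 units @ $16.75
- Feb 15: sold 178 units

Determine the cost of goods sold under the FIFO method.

COGS = $22,742.20

Feb 4, 440 sold [FIFO — oldest first]: 65 @ $20.25 + 360 @ $16.30 + 15 @ $21.80 = $7,511.25
Feb 8, 365 sold [FIFO — oldest first]: 266 @ $21.80 + 99 @ $17.85 = $7,565.95
Feb 12, 212 sold [FIFO — oldest first]: 150 @ $17.85 + 53 @ $19.75 + 9 @ $21.65 = $3,919.10
Feb 15, 178 sold [FIFO — oldest first]: 156 @ $21.65 + 22 @ $16.75 = $3,745.90
Total COGS = $7,511.25 + $7,565.95 + $3,919.10 + $3,745.90 = $22,742.20
Ending inventory: 109 @ $16.75 = $1,825.75
Check: goods available $24,567.95 = COGS $22,742.20 + ending $1,825.75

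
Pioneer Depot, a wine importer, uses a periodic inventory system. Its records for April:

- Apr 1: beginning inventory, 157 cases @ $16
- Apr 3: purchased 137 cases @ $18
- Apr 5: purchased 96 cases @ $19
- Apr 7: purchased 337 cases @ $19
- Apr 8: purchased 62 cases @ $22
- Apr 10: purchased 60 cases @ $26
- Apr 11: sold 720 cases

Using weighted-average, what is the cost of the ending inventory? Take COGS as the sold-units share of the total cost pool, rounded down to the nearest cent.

Ending inventory = $2,450.70

Apr 11, sell 720: 720/849 × $16,129.00 → $13,678.30
Ending inventory (cost pool remaining) = $2,450.70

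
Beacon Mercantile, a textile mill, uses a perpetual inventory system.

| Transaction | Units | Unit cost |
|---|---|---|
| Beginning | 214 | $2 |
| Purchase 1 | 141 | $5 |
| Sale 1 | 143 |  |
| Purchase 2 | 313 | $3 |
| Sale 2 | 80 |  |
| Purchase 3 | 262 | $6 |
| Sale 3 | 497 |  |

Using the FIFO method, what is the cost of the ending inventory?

Ending inventory = $1,260

Sale 1 (143) [FIFO — oldest first]: 143 @ $2 = $286
Sale 2 (80) [FIFO — oldest first]: 71 @ $2 + 9 @ $5 = $187
Sale 3 (497) [FIFO — oldest first]: 132 @ $5 + 313 @ $3 + 52 @ $6 = $1,911
Total COGS = $286 + $187 + $1,911 = $2,384
Ending inventory: 210 @ $6 = $1,260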